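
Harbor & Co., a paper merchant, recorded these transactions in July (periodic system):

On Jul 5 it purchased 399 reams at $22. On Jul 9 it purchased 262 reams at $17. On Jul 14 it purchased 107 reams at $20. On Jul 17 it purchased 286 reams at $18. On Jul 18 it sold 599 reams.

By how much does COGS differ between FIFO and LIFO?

FIFO COGS: 399 @ $22 + 200 @ $17 = $12,178
LIFO COGS: 286 @ $18 + 107 @ $20 + 206 @ $17 = $10,790
Difference = |$12,178 − $10,790| = $1,388

$1,388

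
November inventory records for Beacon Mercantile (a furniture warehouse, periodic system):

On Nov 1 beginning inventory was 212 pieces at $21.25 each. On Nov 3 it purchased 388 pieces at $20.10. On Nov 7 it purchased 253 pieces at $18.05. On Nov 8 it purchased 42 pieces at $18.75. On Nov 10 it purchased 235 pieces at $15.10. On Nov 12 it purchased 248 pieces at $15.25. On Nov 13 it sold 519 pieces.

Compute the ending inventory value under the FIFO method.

Nov 13, 519 sold [FIFO — oldest first]: 212 @ $21.25 + 307 @ $20.10 = $10,675.70
Ending inventory: 81 @ $20.10 + 253 @ $18.05 + 42 @ $18.75 + 235 @ $15.10 + 248 @ $15.25 = $14,312.75

Ending inventory = $14,312.75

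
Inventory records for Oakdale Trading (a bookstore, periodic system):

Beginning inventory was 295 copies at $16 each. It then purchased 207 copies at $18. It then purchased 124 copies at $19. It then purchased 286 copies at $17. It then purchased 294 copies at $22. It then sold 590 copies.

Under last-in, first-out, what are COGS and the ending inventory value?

COGS = $11,520; ending inventory = $10,612

Sale 1 (590) [LIFO — newest first]: 294 @ $22 + 286 @ $17 + 10 @ $19 = $11,520
Ending inventory: 295 @ $16 + 207 @ $18 + 114 @ $19 = $10,612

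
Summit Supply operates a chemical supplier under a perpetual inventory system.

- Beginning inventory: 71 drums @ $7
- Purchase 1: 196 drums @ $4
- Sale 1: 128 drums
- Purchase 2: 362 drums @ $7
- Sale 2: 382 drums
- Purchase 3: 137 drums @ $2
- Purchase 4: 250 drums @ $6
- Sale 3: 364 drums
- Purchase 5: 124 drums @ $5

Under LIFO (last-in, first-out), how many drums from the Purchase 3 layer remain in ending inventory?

23

Sale 1 (128) [LIFO — newest first]: 128 @ $4 = $512
Sale 2 (382) [LIFO — newest first]: 362 @ $7 + 20 @ $4 = $2,614
Sale 3 (364) [LIFO — newest first]: 250 @ $6 + 114 @ $2 = $1,728
Total COGS = $512 + $2,614 + $1,728 = $4,854
Ending inventory: 71 @ $7 + 48 @ $4 + 23 @ $2 + 124 @ $5 = $1,355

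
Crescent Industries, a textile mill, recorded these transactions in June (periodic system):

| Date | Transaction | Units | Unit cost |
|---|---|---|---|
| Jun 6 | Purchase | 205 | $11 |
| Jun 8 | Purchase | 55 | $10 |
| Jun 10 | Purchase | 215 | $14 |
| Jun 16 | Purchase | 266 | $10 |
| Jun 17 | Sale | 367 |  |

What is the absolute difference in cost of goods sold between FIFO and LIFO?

$229

FIFO COGS: 205 @ $11 + 55 @ $10 + 107 @ $14 = $4,303
LIFO COGS: 266 @ $10 + 101 @ $14 = $4,074
Difference = |$4,303 − $4,074| = $229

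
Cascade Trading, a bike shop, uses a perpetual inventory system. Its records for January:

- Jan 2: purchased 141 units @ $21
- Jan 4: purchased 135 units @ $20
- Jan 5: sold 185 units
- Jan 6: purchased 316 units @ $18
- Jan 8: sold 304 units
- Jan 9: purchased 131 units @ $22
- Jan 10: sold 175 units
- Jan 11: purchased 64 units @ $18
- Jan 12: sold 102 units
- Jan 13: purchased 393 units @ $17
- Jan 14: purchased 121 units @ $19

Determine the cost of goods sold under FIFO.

COGS = $15,005

Jan 5, 185 sold [FIFO — oldest first]: 141 @ $21 + 44 @ $20 = $3,841
Jan 8, 304 sold [FIFO — oldest first]: 91 @ $20 + 213 @ $18 = $5,654
Jan 10, 175 sold [FIFO — oldest first]: 103 @ $18 + 72 @ $22 = $3,438
Jan 12, 102 sold [FIFO — oldest first]: 59 @ $22 + 43 @ $18 = $2,072
Total COGS = $3,841 + $5,654 + $3,438 + $2,072 = $15,005
Ending inventory: 21 @ $18 + 393 @ $17 + 121 @ $19 = $9,358
Check: goods available $24,363 = COGS $15,005 + ending $9,358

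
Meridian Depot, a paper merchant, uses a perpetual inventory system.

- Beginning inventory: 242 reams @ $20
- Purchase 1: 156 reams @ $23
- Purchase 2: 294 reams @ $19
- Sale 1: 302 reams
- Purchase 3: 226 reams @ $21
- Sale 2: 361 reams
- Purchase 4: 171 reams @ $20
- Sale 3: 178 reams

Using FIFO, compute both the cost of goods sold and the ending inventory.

COGS = $17,143; ending inventory = $5,037

Sale 1 (302) [FIFO — oldest first]: 242 @ $20 + 60 @ $23 = $6,220
Sale 2 (361) [FIFO — oldest first]: 96 @ $23 + 265 @ $19 = $7,243
Sale 3 (178) [FIFO — oldest first]: 29 @ $19 + 149 @ $21 = $3,680
Total COGS = $6,220 + $7,243 + $3,680 = $17,143
Ending inventory: 77 @ $21 + 171 @ $20 = $5,037
Check: goods available $22,180 = COGS $17,143 + ending $5,037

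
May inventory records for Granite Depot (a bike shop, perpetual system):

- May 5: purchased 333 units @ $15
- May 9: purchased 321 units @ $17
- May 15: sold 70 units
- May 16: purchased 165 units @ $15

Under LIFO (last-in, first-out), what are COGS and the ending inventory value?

COGS = $1,190; ending inventory = $11,737

May 15, 70 sold [LIFO — newest first]: 70 @ $17 = $1,190
Ending inventory: 333 @ $15 + 251 @ $17 + 165 @ $15 = $11,737
Check: goods available $12,927 = COGS $1,190 + ending $11,737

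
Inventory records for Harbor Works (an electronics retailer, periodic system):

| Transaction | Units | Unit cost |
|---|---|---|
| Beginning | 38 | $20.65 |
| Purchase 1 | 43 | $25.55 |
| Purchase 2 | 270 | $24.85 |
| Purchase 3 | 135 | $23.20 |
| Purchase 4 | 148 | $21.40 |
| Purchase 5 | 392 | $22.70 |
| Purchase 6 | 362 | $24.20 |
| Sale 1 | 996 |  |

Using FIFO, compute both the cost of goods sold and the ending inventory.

COGS = $23,109.45; ending inventory = $9,441.40

Sale 1 (996) [FIFO — oldest first]: 38 @ $20.65 + 43 @ $25.55 + 270 @ $24.85 + 135 @ $23.20 + 148 @ $21.40 + 362 @ $22.70 = $23,109.45
Ending inventory: 30 @ $22.70 + 362 @ $24.20 = $9,441.40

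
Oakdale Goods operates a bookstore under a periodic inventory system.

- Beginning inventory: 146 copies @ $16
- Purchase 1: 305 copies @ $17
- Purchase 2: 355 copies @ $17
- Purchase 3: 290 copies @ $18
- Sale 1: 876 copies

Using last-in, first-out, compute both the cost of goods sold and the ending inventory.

COGS = $15,182; ending inventory = $3,594

Sale 1 (876) [LIFO — newest first]: 290 @ $18 + 355 @ $17 + 231 @ $17 = $15,182
Ending inventory: 146 @ $16 + 74 @ $17 = $3,594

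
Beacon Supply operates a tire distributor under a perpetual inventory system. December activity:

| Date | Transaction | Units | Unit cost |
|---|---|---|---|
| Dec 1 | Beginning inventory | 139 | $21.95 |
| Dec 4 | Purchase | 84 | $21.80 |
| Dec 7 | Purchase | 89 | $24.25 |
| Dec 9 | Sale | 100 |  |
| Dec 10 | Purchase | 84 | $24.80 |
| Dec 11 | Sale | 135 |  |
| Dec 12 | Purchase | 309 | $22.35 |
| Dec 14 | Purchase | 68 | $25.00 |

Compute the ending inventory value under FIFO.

Ending inventory = $12,556.60

Dec 9, 100 sold [FIFO — oldest first]: 100 @ $21.95 = $2,195.00
Dec 11, 135 sold [FIFO — oldest first]: 39 @ $21.95 + 84 @ $21.80 + 12 @ $24.25 = $2,978.25
Total COGS = $2,195.00 + $2,978.25 = $5,173.25
Ending inventory: 77 @ $24.25 + 84 @ $24.80 + 309 @ $22.35 + 68 @ $25.00 = $12,556.60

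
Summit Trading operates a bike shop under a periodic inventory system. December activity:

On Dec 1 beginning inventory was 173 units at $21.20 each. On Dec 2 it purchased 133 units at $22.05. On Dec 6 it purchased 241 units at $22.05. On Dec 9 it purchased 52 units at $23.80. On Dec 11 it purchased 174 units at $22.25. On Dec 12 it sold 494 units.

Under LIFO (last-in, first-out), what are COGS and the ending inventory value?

Dec 12, 494 sold [LIFO — newest first]: 174 @ $22.25 + 52 @ $23.80 + 241 @ $22.05 + 27 @ $22.05 = $11,018.50
Ending inventory: 173 @ $21.20 + 106 @ $22.05 = $6,004.90

COGS = $11,018.50; ending inventory = $6,004.90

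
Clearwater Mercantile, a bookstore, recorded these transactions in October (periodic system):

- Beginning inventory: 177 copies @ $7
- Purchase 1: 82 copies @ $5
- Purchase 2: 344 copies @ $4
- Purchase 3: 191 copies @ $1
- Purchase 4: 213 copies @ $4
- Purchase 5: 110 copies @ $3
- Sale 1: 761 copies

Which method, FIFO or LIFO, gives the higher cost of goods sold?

FIFO

FIFO COGS: 177 @ $7 + 82 @ $5 + 344 @ $4 + 158 @ $1 = $3,183
LIFO COGS: 110 @ $3 + 213 @ $4 + 191 @ $1 + 247 @ $4 = $2,361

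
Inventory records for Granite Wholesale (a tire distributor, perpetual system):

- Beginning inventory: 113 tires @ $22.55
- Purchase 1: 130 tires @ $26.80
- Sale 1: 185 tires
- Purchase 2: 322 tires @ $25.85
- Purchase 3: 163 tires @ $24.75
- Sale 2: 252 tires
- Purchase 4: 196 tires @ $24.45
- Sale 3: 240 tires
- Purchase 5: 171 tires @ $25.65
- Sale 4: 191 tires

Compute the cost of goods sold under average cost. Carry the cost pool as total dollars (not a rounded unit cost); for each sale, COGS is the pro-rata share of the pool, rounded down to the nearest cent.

After Beginning: 113 on hand, pool $2,548.15 (≈ $22.5500 each)
After Purchase 1: 243 on hand, pool $6,032.15 (≈ $24.8237 each)
Sale 1, sell 185: 185/243 × $6,032.15 → $4,592.37
After Purchase 2: 380 on hand, pool $9,763.48 (≈ $25.6934 each)
After Purchase 3: 543 on hand, pool $13,797.73 (≈ $25.4102 each)
Sale 2, sell 252: 252/543 × $13,797.73 → $6,403.36
After Purchase 4: 487 on hand, pool $12,186.57 (≈ $25.0238 each)
Sale 3, sell 240: 240/487 × $12,186.57 → $6,005.70
After Purchase 5: 418 on hand, pool $10,567.02 (≈ $25.2800 each)
Sale 4, sell 191: 191/418 × $10,567.02 → $4,828.47
Total COGS = $4,592.37 + $6,403.36 + $6,005.70 + $4,828.47 = $21,829.90
Ending inventory (cost pool remaining) = $5,738.55

COGS = $21,829.90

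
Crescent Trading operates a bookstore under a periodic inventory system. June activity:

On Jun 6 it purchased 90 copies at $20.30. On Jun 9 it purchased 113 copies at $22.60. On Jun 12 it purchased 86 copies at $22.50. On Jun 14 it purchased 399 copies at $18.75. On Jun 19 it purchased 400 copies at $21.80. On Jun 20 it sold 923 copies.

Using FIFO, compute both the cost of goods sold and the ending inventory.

Jun 20, 923 sold [FIFO — oldest first]: 90 @ $20.30 + 113 @ $22.60 + 86 @ $22.50 + 399 @ $18.75 + 235 @ $21.80 = $18,920.05
Ending inventory: 165 @ $21.80 = $3,597.00

COGS = $18,920.05; ending inventory = $3,597.00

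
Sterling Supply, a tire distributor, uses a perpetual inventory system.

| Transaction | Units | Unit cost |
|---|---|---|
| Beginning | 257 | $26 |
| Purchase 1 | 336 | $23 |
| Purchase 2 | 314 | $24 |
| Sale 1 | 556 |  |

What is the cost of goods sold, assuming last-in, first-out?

Sale 1 (556) [LIFO — newest first]: 314 @ $24 + 242 @ $23 = $13,102
Ending inventory: 257 @ $26 + 94 @ $23 = $8,844
Check: goods available $21,946 = COGS $13,102 + ending $8,844

COGS = $13,102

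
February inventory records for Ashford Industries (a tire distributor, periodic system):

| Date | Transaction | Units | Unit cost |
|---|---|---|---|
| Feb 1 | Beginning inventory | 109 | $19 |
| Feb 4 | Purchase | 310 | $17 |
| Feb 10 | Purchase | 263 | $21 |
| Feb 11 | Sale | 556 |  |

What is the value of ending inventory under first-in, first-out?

Feb 11, 556 sold [FIFO — oldest first]: 109 @ $19 + 310 @ $17 + 137 @ $21 = $10,218
Ending inventory: 126 @ $21 = $2,646

Ending inventory = $2,646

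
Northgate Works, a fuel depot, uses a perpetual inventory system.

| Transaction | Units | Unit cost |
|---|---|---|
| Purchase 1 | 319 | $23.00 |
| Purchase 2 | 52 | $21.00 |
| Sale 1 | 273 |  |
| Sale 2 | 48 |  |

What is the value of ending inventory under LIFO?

Ending inventory = $1,150.00

Sale 1 (273) [LIFO — newest first]: 52 @ $21.00 + 221 @ $23.00 = $6,175.00
Sale 2 (48) [LIFO — newest first]: 48 @ $23.00 = $1,104.00
Total COGS = $6,175.00 + $1,104.00 = $7,279.00
Ending inventory: 50 @ $23.00 = $1,150.00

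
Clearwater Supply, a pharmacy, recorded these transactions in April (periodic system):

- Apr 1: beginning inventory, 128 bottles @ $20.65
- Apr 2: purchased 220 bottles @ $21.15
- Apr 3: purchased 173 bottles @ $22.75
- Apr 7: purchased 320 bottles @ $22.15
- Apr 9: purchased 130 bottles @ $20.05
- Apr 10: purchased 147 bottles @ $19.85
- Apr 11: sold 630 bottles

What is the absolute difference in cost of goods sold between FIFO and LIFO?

$283.10

FIFO COGS: 128 @ $20.65 + 220 @ $21.15 + 173 @ $22.75 + 109 @ $22.15 = $13,646.30
LIFO COGS: 147 @ $19.85 + 130 @ $20.05 + 320 @ $22.15 + 33 @ $22.75 = $13,363.20
Difference = |$13,646.30 − $13,363.20| = $283.10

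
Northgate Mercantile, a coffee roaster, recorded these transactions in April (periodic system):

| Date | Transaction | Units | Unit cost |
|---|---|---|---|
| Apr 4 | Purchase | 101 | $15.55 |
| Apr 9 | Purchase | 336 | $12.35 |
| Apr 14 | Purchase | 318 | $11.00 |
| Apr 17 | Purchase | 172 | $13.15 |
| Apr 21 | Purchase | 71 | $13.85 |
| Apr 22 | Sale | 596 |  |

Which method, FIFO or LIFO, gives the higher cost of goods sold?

FIFO COGS: 101 @ $15.55 + 336 @ $12.35 + 159 @ $11.00 = $7,469.15
LIFO COGS: 71 @ $13.85 + 172 @ $13.15 + 318 @ $11.00 + 35 @ $12.35 = $7,175.40

FIFO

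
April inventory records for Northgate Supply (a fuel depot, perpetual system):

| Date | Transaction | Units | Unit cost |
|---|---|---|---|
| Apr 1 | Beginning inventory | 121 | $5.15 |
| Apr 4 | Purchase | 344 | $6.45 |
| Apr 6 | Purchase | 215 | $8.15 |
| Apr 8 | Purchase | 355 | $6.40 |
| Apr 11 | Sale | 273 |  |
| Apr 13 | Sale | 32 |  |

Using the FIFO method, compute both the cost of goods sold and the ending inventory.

COGS = $1,809.95; ending inventory = $5,056.25

Apr 11, 273 sold [FIFO — oldest first]: 121 @ $5.15 + 152 @ $6.45 = $1,603.55
Apr 13, 32 sold [FIFO — oldest first]: 32 @ $6.45 = $206.40
Total COGS = $1,603.55 + $206.40 = $1,809.95
Ending inventory: 160 @ $6.45 + 215 @ $8.15 + 355 @ $6.40 = $5,056.25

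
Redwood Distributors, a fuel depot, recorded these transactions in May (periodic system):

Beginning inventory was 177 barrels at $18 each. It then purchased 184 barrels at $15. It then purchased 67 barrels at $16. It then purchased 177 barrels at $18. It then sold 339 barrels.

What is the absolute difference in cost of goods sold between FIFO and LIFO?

$67

FIFO COGS: 177 @ $18 + 162 @ $15 = $5,616
LIFO COGS: 177 @ $18 + 67 @ $16 + 95 @ $15 = $5,683
Difference = |$5,616 − $5,683| = $67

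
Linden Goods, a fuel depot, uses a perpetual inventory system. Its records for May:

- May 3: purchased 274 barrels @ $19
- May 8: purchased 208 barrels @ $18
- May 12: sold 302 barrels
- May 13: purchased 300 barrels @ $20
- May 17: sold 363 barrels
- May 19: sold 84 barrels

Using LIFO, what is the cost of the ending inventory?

Ending inventory = $627

May 12, 302 sold [LIFO — newest first]: 208 @ $18 + 94 @ $19 = $5,530
May 17, 363 sold [LIFO — newest first]: 300 @ $20 + 63 @ $19 = $7,197
May 19, 84 sold [LIFO — newest first]: 84 @ $19 = $1,596
Total COGS = $5,530 + $7,197 + $1,596 = $14,323
Ending inventory: 33 @ $19 = $627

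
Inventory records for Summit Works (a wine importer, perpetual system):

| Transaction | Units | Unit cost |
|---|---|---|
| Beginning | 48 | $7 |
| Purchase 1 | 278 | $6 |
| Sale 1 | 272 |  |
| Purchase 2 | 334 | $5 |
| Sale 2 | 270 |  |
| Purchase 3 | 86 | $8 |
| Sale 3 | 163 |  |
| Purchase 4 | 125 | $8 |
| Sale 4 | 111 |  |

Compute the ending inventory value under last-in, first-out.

Ending inventory = $399

Sale 1 (272) [LIFO — newest first]: 272 @ $6 = $1,632
Sale 2 (270) [LIFO — newest first]: 270 @ $5 = $1,350
Sale 3 (163) [LIFO — newest first]: 86 @ $8 + 64 @ $5 + 6 @ $6 + 7 @ $7 = $1,093
Sale 4 (111) [LIFO — newest first]: 111 @ $8 = $888
Total COGS = $1,632 + $1,350 + $1,093 + $888 = $4,963
Ending inventory: 41 @ $7 + 14 @ $8 = $399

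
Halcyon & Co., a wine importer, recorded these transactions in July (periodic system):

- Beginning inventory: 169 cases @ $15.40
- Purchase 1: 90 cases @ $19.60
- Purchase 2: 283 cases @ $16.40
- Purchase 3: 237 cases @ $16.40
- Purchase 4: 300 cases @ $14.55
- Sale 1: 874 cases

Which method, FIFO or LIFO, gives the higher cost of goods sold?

FIFO

FIFO COGS: 169 @ $15.40 + 90 @ $19.60 + 283 @ $16.40 + 237 @ $16.40 + 95 @ $14.55 = $14,276.85
LIFO COGS: 300 @ $14.55 + 237 @ $16.40 + 283 @ $16.40 + 54 @ $19.60 = $13,951.40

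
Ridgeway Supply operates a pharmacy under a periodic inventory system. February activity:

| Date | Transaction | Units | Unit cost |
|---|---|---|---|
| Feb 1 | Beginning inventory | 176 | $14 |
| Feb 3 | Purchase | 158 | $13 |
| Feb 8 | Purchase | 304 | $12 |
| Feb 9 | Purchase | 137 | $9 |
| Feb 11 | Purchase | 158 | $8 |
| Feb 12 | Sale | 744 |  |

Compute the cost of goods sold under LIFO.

Feb 12, 744 sold [LIFO — newest first]: 158 @ $8 + 137 @ $9 + 304 @ $12 + 145 @ $13 = $8,030
Ending inventory: 176 @ $14 + 13 @ $13 = $2,633

COGS = $8,030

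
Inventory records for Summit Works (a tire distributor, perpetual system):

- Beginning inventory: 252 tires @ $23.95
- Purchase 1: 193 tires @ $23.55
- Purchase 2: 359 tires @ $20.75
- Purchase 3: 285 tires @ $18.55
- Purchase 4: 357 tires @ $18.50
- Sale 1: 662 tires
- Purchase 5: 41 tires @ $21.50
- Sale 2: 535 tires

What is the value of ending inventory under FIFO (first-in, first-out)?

Ending inventory = $5,488.00

Sale 1 (662) [FIFO — oldest first]: 252 @ $23.95 + 193 @ $23.55 + 217 @ $20.75 = $15,083.30
Sale 2 (535) [FIFO — oldest first]: 142 @ $20.75 + 285 @ $18.55 + 108 @ $18.50 = $10,231.25
Total COGS = $15,083.30 + $10,231.25 = $25,314.55
Ending inventory: 249 @ $18.50 + 41 @ $21.50 = $5,488.00
Check: goods available $30,802.55 = COGS $25,314.55 + ending $5,488.00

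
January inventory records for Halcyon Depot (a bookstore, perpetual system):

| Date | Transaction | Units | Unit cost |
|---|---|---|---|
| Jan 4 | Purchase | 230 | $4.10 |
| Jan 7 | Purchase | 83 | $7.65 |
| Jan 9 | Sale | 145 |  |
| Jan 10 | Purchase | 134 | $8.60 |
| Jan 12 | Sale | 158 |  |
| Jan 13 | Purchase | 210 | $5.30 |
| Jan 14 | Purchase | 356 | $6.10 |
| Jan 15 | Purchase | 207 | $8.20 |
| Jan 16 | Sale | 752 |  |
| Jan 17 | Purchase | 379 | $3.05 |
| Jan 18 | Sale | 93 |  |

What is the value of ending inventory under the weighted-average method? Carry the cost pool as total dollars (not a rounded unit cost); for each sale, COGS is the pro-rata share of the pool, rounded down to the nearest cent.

Ending inventory = $1,843.74

After Jan 4: 230 on hand, pool $943.00 (≈ $4.1000 each)
After Jan 7: 313 on hand, pool $1,577.95 (≈ $5.0414 each)
Jan 9, sell 145: 145/313 × $1,577.95 → $730.99
After Jan 10: 302 on hand, pool $1,999.36 (≈ $6.6204 each)
Jan 12, sell 158: 158/302 × $1,999.36 → $1,046.02
After Jan 13: 354 on hand, pool $2,066.34 (≈ $5.8371 each)
After Jan 14: 710 on hand, pool $4,237.94 (≈ $5.9689 each)
After Jan 15: 917 on hand, pool $5,935.34 (≈ $6.4726 each)
Jan 16, sell 752: 752/917 × $5,935.34 → $4,867.36
After Jan 17: 544 on hand, pool $2,223.93 (≈ $4.0881 each)
Jan 18, sell 93: 93/544 × $2,223.93 → $380.19
Total COGS = $730.99 + $1,046.02 + $4,867.36 + $380.19 = $7,024.56
Ending inventory (cost pool remaining) = $1,843.74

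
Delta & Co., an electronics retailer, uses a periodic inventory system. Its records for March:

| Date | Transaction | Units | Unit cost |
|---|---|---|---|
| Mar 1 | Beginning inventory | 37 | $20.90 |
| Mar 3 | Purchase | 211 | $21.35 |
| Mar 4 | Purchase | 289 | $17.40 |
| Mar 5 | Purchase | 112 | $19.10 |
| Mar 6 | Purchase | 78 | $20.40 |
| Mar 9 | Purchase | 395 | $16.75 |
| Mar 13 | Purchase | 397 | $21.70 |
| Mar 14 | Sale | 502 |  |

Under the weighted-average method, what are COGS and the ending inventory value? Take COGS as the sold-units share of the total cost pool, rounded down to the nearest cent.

COGS = $9,672.60; ending inventory = $19,595.70

Mar 14, sell 502: 502/1519 × $29,268.30 → $9,672.60
Ending inventory (cost pool remaining) = $19,595.70
Check: goods available $29,268.30 = COGS $9,672.60 + ending $19,595.70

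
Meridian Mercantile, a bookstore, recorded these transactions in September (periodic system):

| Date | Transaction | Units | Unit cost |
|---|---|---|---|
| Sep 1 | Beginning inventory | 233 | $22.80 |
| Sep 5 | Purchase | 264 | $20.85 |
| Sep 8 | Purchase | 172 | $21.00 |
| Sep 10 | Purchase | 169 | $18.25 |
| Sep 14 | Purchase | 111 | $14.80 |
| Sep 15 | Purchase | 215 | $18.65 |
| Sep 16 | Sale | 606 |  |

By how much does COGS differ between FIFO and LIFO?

FIFO COGS: 233 @ $22.80 + 264 @ $20.85 + 109 @ $21.00 = $13,105.80
LIFO COGS: 215 @ $18.65 + 111 @ $14.80 + 169 @ $18.25 + 111 @ $21.00 = $11,067.80
Difference = |$13,105.80 − $11,067.80| = $2,038.00

$2,038.00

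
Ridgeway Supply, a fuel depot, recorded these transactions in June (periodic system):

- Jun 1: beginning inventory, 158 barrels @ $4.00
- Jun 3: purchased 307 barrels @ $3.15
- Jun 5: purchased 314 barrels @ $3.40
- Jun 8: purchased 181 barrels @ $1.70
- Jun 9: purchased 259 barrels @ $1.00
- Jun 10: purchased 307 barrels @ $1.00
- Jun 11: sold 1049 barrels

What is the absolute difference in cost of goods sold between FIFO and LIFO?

$1,162.85

FIFO COGS: 158 @ $4.00 + 307 @ $3.15 + 314 @ $3.40 + 181 @ $1.70 + 89 @ $1.00 = $3,063.35
LIFO COGS: 307 @ $1.00 + 259 @ $1.00 + 181 @ $1.70 + 302 @ $3.40 = $1,900.50
Difference = |$3,063.35 − $1,900.50| = $1,162.85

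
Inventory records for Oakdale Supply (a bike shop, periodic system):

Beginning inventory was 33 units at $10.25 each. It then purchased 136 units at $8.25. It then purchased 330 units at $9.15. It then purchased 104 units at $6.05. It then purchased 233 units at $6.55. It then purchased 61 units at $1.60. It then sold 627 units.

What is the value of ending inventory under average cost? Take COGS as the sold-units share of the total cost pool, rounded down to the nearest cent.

Ending inventory = $2,026.57

Sale 1, sell 627: 627/897 × $6,732.70 → $4,706.13
Ending inventory (cost pool remaining) = $2,026.57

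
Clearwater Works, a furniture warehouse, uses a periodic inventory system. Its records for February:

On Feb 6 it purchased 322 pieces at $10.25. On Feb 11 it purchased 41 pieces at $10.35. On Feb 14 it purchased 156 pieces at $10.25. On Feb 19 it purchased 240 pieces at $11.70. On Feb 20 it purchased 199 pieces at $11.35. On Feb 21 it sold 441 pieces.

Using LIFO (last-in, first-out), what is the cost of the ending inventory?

Ending inventory = $5,303.35

Feb 21, 441 sold [LIFO — newest first]: 199 @ $11.35 + 240 @ $11.70 + 2 @ $10.25 = $5,087.15
Ending inventory: 322 @ $10.25 + 41 @ $10.35 + 154 @ $10.25 = $5,303.35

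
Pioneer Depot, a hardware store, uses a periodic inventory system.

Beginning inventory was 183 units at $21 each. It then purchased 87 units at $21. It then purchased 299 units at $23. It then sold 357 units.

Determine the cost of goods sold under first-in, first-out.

Sale 1 (357) [FIFO — oldest first]: 183 @ $21 + 87 @ $21 + 87 @ $23 = $7,671
Ending inventory: 212 @ $23 = $4,876

COGS = $7,671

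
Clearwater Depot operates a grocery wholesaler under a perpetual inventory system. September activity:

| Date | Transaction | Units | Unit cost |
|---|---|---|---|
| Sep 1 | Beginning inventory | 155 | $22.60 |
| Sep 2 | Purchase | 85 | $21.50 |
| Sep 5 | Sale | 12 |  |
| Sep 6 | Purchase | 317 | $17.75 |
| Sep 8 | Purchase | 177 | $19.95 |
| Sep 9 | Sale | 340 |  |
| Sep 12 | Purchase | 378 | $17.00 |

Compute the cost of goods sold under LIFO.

COGS = $6,682.40

Sep 5, 12 sold [LIFO — newest first]: 12 @ $21.50 = $258.00
Sep 9, 340 sold [LIFO — newest first]: 177 @ $19.95 + 163 @ $17.75 = $6,424.40
Total COGS = $258.00 + $6,424.40 = $6,682.40
Ending inventory: 155 @ $22.60 + 73 @ $21.50 + 154 @ $17.75 + 378 @ $17.00 = $14,232.00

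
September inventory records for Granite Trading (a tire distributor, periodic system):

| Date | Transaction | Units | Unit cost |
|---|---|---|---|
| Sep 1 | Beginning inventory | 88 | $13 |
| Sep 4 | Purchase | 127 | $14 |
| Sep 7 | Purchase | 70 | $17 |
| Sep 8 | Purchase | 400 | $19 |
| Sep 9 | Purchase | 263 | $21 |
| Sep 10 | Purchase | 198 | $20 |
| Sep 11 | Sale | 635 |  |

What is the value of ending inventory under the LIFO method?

Sep 11, 635 sold [LIFO — newest first]: 198 @ $20 + 263 @ $21 + 174 @ $19 = $12,789
Ending inventory: 88 @ $13 + 127 @ $14 + 70 @ $17 + 226 @ $19 = $8,406

Ending inventory = $8,406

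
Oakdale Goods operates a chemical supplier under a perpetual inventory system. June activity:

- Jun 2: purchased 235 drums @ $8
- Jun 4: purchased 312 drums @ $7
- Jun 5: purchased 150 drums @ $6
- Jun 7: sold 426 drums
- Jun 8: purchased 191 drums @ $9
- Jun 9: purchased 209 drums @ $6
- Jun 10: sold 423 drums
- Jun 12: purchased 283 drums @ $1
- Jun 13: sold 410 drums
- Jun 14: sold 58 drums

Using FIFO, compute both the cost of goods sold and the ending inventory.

Jun 7, 426 sold [FIFO — oldest first]: 235 @ $8 + 191 @ $7 = $3,217
Jun 10, 423 sold [FIFO — oldest first]: 121 @ $7 + 150 @ $6 + 152 @ $9 = $3,115
Jun 13, 410 sold [FIFO — oldest first]: 39 @ $9 + 209 @ $6 + 162 @ $1 = $1,767
Jun 14, 58 sold [FIFO — oldest first]: 58 @ $1 = $58
Total COGS = $3,217 + $3,115 + $1,767 + $58 = $8,157
Ending inventory: 63 @ $1 = $63

COGS = $8,157; ending inventory = $63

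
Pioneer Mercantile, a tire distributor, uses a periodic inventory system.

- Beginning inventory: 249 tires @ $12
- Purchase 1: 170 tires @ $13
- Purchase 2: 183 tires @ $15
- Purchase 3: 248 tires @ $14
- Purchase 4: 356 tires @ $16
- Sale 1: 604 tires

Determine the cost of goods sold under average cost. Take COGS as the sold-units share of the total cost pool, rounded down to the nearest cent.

Sale 1, sell 604: 604/1206 × $17,111.00 → $8,569.68
Ending inventory (cost pool remaining) = $8,541.32

COGS = $8,569.68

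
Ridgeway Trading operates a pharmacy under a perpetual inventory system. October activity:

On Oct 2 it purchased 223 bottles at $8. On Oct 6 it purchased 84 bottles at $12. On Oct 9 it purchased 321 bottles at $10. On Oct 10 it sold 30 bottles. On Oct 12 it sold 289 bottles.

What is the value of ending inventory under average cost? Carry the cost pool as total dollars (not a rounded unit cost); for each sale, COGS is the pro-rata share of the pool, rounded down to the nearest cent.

Ending inventory = $2,953.22

After Oct 2: 223 on hand, pool $1,784.00 (≈ $8.0000 each)
After Oct 6: 307 on hand, pool $2,792.00 (≈ $9.0945 each)
After Oct 9: 628 on hand, pool $6,002.00 (≈ $9.5573 each)
Oct 10, sell 30: 30/628 × $6,002.00 → $286.71
Oct 12, sell 289: 289/598 × $5,715.29 → $2,762.07
Total COGS = $286.71 + $2,762.07 = $3,048.78
Ending inventory (cost pool remaining) = $2,953.22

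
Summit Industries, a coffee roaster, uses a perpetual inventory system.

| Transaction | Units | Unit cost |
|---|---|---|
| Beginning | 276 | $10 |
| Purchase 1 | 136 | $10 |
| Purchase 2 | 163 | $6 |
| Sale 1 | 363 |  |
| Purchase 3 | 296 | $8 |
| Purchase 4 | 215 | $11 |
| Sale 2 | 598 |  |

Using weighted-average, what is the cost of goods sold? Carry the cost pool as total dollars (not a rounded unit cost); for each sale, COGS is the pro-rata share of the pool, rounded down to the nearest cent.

After Beginning: 276 on hand, pool $2,760.00 (≈ $10.0000 each)
After Purchase 1: 412 on hand, pool $4,120.00 (≈ $10.0000 each)
After Purchase 2: 575 on hand, pool $5,098.00 (≈ $8.8661 each)
Sale 1, sell 363: 363/575 × $5,098.00 → $3,218.38
After Purchase 3: 508 on hand, pool $4,247.62 (≈ $8.3615 each)
After Purchase 4: 723 on hand, pool $6,612.62 (≈ $9.1461 each)
Sale 2, sell 598: 598/723 × $6,612.62 → $5,469.35
Total COGS = $3,218.38 + $5,469.35 = $8,687.73
Ending inventory (cost pool remaining) = $1,143.27

COGS = $8,687.73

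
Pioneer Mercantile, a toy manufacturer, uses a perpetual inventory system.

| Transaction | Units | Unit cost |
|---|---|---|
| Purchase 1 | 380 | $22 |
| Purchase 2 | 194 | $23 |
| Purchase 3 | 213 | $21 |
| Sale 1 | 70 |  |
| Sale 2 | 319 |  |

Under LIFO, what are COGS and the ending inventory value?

COGS = $8,521; ending inventory = $8,774

Sale 1 (70) [LIFO — newest first]: 70 @ $21 = $1,470
Sale 2 (319) [LIFO — newest first]: 143 @ $21 + 176 @ $23 = $7,051
Total COGS = $1,470 + $7,051 = $8,521
Ending inventory: 380 @ $22 + 18 @ $23 = $8,774
Check: goods available $17,295 = COGS $8,521 + ending $8,774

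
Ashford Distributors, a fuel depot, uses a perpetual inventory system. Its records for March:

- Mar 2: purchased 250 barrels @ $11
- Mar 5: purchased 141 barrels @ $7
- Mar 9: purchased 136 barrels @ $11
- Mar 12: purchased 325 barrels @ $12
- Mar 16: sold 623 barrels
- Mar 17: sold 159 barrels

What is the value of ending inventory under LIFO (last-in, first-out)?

Ending inventory = $770

Mar 16, 623 sold [LIFO — newest first]: 325 @ $12 + 136 @ $11 + 141 @ $7 + 21 @ $11 = $6,614
Mar 17, 159 sold [LIFO — newest first]: 159 @ $11 = $1,749
Total COGS = $6,614 + $1,749 = $8,363
Ending inventory: 70 @ $11 = $770
Check: goods available $9,133 = COGS $8,363 + ending $770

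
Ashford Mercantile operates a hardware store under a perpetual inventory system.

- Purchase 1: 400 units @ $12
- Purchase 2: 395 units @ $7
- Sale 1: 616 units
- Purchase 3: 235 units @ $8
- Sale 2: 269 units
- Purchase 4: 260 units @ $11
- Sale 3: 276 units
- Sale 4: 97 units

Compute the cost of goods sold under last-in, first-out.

COGS = $11,921

Sale 1 (616) [LIFO — newest first]: 395 @ $7 + 221 @ $12 = $5,417
Sale 2 (269) [LIFO — newest first]: 235 @ $8 + 34 @ $12 = $2,288
Sale 3 (276) [LIFO — newest first]: 260 @ $11 + 16 @ $12 = $3,052
Sale 4 (97) [LIFO — newest first]: 97 @ $12 = $1,164
Total COGS = $5,417 + $2,288 + $3,052 + $1,164 = $11,921
Ending inventory: 32 @ $12 = $384
Check: goods available $12,305 = COGS $11,921 + ending $384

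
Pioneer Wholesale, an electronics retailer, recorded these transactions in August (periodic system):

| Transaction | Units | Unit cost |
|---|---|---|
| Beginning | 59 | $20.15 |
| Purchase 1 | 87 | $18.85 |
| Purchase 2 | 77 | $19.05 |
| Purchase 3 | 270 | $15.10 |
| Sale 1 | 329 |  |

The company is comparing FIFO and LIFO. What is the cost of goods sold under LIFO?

FIFO COGS: 59 @ $20.15 + 87 @ $18.85 + 77 @ $19.05 + 106 @ $15.10 = $5,896.25
LIFO COGS: 270 @ $15.10 + 59 @ $19.05 = $5,200.95

COGS = $5,200.95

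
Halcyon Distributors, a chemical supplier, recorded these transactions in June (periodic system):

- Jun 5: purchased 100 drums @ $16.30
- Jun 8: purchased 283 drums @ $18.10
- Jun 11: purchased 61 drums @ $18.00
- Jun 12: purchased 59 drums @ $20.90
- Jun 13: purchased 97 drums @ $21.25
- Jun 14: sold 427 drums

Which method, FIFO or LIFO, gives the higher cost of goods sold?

FIFO COGS: 100 @ $16.30 + 283 @ $18.10 + 44 @ $18.00 = $7,544.30
LIFO COGS: 97 @ $21.25 + 59 @ $20.90 + 61 @ $18.00 + 210 @ $18.10 = $8,193.35

LIFO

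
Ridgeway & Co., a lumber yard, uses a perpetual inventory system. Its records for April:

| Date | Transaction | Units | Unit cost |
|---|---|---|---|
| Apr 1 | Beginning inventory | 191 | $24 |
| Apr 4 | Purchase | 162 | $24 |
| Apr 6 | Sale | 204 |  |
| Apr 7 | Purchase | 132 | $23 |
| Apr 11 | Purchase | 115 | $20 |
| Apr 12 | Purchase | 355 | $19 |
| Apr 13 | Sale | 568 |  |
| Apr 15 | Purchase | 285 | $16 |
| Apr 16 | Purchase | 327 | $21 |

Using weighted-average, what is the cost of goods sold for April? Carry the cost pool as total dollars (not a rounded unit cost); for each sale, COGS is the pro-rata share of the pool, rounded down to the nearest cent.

COGS = $16,737.77

After Apr 1: 191 on hand, pool $4,584.00 (≈ $24.0000 each)
After Apr 4: 353 on hand, pool $8,472.00 (≈ $24.0000 each)
Apr 6, sell 204: 204/353 × $8,472.00 → $4,896.00
After Apr 7: 281 on hand, pool $6,612.00 (≈ $23.5302 each)
After Apr 11: 396 on hand, pool $8,912.00 (≈ $22.5051 each)
After Apr 12: 751 on hand, pool $15,657.00 (≈ $20.8482 each)
Apr 13, sell 568: 568/751 × $15,657.00 → $11,841.77
After Apr 15: 468 on hand, pool $8,375.23 (≈ $17.8958 each)
After Apr 16: 795 on hand, pool $15,242.23 (≈ $19.1726 each)
Total COGS = $4,896.00 + $11,841.77 = $16,737.77
Ending inventory (cost pool remaining) = $15,242.23
Check: goods available $31,980.00 = COGS $16,737.77 + ending $15,242.23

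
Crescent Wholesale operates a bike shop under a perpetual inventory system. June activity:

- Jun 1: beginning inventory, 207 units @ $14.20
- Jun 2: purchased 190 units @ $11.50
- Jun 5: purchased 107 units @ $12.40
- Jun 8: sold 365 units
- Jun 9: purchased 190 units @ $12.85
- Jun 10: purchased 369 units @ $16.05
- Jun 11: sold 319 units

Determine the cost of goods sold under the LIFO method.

COGS = $9,597.35

Jun 8, 365 sold [LIFO — newest first]: 107 @ $12.40 + 190 @ $11.50 + 68 @ $14.20 = $4,477.40
Jun 11, 319 sold [LIFO — newest first]: 319 @ $16.05 = $5,119.95
Total COGS = $4,477.40 + $5,119.95 = $9,597.35
Ending inventory: 139 @ $14.20 + 190 @ $12.85 + 50 @ $16.05 = $5,217.80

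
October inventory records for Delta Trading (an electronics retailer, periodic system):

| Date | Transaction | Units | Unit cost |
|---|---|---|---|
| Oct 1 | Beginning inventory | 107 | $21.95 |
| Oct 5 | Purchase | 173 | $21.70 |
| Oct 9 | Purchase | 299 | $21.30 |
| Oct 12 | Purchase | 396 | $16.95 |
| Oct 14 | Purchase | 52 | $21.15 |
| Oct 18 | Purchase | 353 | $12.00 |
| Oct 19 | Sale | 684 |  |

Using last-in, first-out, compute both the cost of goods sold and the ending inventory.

Oct 19, 684 sold [LIFO — newest first]: 353 @ $12.00 + 52 @ $21.15 + 279 @ $16.95 = $10,064.85
Ending inventory: 107 @ $21.95 + 173 @ $21.70 + 299 @ $21.30 + 117 @ $16.95 = $14,454.60

COGS = $10,064.85; ending inventory = $14,454.60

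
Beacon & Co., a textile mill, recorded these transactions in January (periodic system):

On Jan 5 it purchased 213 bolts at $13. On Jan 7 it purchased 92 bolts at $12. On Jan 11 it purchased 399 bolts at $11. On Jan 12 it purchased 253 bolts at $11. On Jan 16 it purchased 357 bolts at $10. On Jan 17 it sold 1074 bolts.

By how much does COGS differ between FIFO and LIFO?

$693

FIFO COGS: 213 @ $13 + 92 @ $12 + 399 @ $11 + 253 @ $11 + 117 @ $10 = $12,215
LIFO COGS: 357 @ $10 + 253 @ $11 + 399 @ $11 + 65 @ $12 = $11,522
Difference = |$12,215 − $11,522| = $693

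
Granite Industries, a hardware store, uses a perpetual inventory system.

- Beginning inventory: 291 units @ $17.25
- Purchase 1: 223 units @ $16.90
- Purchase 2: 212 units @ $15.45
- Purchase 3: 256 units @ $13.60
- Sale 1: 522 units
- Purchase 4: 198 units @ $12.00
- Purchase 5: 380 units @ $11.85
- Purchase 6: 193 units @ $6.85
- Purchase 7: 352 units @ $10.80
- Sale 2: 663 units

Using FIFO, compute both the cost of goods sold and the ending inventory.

COGS = $17,980.70; ending inventory = $9,567.40

Sale 1 (522) [FIFO — oldest first]: 291 @ $17.25 + 223 @ $16.90 + 8 @ $15.45 = $8,912.05
Sale 2 (663) [FIFO — oldest first]: 204 @ $15.45 + 256 @ $13.60 + 198 @ $12.00 + 5 @ $11.85 = $9,068.65
Total COGS = $8,912.05 + $9,068.65 = $17,980.70
Ending inventory: 375 @ $11.85 + 193 @ $6.85 + 352 @ $10.80 = $9,567.40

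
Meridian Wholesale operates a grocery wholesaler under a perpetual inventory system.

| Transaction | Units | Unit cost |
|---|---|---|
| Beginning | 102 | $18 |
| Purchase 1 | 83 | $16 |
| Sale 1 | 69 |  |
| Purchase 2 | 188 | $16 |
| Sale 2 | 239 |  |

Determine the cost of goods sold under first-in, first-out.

Sale 1 (69) [FIFO — oldest first]: 69 @ $18 = $1,242
Sale 2 (239) [FIFO — oldest first]: 33 @ $18 + 83 @ $16 + 123 @ $16 = $3,890
Total COGS = $1,242 + $3,890 = $5,132
Ending inventory: 65 @ $16 = $1,040

COGS = $5,132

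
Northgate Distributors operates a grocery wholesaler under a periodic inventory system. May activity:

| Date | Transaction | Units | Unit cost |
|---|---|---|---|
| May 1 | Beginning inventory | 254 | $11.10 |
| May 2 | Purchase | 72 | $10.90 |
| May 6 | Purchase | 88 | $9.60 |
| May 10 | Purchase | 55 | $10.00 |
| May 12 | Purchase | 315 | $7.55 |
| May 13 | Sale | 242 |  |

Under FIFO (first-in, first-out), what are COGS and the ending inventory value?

May 13, 242 sold [FIFO — oldest first]: 242 @ $11.10 = $2,686.20
Ending inventory: 12 @ $11.10 + 72 @ $10.90 + 88 @ $9.60 + 55 @ $10.00 + 315 @ $7.55 = $4,691.05
Check: goods available $7,377.25 = COGS $2,686.20 + ending $4,691.05

COGS = $2,686.20; ending inventory = $4,691.05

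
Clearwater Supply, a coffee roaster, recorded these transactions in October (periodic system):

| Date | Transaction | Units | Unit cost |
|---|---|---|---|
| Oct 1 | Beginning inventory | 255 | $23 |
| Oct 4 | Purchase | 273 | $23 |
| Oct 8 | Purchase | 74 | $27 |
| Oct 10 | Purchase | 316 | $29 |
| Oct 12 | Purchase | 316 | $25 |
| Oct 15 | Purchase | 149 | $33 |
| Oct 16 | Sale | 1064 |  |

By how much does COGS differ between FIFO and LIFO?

FIFO COGS: 255 @ $23 + 273 @ $23 + 74 @ $27 + 316 @ $29 + 146 @ $25 = $26,956
LIFO COGS: 149 @ $33 + 316 @ $25 + 316 @ $29 + 74 @ $27 + 209 @ $23 = $28,786
Difference = |$26,956 − $28,786| = $1,830

$1,830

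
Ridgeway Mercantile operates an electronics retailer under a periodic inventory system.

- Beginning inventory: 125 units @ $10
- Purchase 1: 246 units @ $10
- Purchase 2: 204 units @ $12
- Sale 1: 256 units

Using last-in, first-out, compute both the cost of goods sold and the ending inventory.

COGS = $2,968; ending inventory = $3,190

Sale 1 (256) [LIFO — newest first]: 204 @ $12 + 52 @ $10 = $2,968
Ending inventory: 125 @ $10 + 194 @ $10 = $3,190
Check: goods available $6,158 = COGS $2,968 + ending $3,190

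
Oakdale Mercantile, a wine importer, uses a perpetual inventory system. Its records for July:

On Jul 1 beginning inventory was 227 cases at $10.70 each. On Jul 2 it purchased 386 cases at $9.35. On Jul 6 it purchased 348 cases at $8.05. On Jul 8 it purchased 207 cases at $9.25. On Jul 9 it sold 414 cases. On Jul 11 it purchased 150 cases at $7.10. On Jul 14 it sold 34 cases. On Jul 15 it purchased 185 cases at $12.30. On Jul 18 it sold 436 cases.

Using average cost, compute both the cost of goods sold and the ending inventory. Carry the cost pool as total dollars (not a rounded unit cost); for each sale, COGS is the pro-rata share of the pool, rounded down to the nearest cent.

COGS = $8,238.11; ending inventory = $5,856.54

After Jul 1: 227 on hand, pool $2,428.90 (≈ $10.7000 each)
After Jul 2: 613 on hand, pool $6,038.00 (≈ $9.8499 each)
After Jul 6: 961 on hand, pool $8,839.40 (≈ $9.1981 each)
After Jul 8: 1168 on hand, pool $10,754.15 (≈ $9.2073 each)
Jul 9, sell 414: 414/1168 × $10,754.15 → $3,811.83
After Jul 11: 904 on hand, pool $8,007.32 (≈ $8.8577 each)
Jul 14, sell 34: 34/904 × $8,007.32 → $301.16
After Jul 15: 1055 on hand, pool $9,981.66 (≈ $9.4613 each)
Jul 18, sell 436: 436/1055 × $9,981.66 → $4,125.12
Total COGS = $3,811.83 + $301.16 + $4,125.12 = $8,238.11
Ending inventory (cost pool remaining) = $5,856.54
Check: goods available $14,094.65 = COGS $8,238.11 + ending $5,856.54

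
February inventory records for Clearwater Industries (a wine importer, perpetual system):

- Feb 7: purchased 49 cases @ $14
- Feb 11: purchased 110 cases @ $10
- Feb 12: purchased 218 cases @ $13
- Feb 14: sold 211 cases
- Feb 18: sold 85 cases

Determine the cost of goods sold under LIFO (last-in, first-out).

COGS = $3,614

Feb 14, 211 sold [LIFO — newest first]: 211 @ $13 = $2,743
Feb 18, 85 sold [LIFO — newest first]: 7 @ $13 + 78 @ $10 = $871
Total COGS = $2,743 + $871 = $3,614
Ending inventory: 49 @ $14 + 32 @ $10 = $1,006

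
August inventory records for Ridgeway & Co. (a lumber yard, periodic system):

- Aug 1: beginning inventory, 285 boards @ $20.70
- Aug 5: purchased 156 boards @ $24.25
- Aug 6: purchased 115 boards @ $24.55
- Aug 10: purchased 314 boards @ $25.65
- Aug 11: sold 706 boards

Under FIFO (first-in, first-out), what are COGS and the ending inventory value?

Aug 11, 706 sold [FIFO — oldest first]: 285 @ $20.70 + 156 @ $24.25 + 115 @ $24.55 + 150 @ $25.65 = $16,353.25
Ending inventory: 164 @ $25.65 = $4,206.60
Check: goods available $20,559.85 = COGS $16,353.25 + ending $4,206.60

COGS = $16,353.25; ending inventory = $4,206.60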